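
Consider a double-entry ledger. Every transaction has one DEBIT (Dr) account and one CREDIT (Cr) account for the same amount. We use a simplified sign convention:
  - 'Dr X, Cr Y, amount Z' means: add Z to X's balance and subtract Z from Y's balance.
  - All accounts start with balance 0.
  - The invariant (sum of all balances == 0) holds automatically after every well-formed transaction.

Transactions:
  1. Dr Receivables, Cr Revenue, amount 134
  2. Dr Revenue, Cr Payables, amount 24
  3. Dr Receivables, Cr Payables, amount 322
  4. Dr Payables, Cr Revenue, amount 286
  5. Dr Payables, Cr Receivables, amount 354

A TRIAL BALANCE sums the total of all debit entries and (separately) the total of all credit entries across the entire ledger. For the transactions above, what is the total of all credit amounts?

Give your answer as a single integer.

Txn 1: credit+=134
Txn 2: credit+=24
Txn 3: credit+=322
Txn 4: credit+=286
Txn 5: credit+=354
Total credits = 1120

Answer: 1120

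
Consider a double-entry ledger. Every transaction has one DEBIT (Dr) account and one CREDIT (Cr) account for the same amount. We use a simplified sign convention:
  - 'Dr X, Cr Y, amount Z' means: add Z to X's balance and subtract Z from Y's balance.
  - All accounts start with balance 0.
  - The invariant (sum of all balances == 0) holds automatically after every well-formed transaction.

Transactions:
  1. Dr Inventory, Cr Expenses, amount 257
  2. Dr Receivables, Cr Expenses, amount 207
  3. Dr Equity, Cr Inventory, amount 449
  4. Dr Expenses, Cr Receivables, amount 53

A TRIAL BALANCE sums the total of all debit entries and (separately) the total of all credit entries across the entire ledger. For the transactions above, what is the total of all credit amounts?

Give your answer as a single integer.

Txn 1: credit+=257
Txn 2: credit+=207
Txn 3: credit+=449
Txn 4: credit+=53
Total credits = 966

Answer: 966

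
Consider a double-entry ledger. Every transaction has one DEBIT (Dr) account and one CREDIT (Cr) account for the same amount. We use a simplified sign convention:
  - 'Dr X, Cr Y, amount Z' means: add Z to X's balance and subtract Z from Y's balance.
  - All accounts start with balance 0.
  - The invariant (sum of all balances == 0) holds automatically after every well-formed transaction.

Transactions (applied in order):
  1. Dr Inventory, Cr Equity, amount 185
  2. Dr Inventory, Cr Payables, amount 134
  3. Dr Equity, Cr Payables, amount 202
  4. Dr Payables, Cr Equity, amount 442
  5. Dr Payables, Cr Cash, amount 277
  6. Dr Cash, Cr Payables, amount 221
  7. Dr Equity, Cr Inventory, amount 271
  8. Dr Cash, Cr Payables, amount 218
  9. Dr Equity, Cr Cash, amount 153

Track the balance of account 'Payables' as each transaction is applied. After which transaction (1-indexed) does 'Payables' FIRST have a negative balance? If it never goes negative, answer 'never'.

Answer: 2

Derivation:
After txn 1: Payables=0
After txn 2: Payables=-134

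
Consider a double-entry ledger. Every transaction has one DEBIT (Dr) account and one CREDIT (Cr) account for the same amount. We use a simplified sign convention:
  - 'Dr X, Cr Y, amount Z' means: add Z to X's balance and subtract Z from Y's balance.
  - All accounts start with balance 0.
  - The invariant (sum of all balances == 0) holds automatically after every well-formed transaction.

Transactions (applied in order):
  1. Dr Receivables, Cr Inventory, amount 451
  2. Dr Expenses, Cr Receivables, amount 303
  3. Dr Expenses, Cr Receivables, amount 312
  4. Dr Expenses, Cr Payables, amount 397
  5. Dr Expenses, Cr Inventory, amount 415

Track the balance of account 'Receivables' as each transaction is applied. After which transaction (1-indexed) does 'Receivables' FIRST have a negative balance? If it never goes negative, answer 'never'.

After txn 1: Receivables=451
After txn 2: Receivables=148
After txn 3: Receivables=-164

Answer: 3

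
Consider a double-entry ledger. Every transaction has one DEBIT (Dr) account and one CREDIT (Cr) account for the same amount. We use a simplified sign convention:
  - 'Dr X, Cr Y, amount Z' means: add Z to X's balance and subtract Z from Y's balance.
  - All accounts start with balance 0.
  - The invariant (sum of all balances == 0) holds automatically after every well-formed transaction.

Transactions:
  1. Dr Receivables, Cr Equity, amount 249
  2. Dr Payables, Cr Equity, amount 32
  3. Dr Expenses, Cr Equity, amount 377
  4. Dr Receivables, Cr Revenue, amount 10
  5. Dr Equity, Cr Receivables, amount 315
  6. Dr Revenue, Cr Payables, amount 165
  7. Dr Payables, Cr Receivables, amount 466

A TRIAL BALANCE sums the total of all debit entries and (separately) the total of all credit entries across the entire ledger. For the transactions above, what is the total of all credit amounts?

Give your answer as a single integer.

Answer: 1614

Derivation:
Txn 1: credit+=249
Txn 2: credit+=32
Txn 3: credit+=377
Txn 4: credit+=10
Txn 5: credit+=315
Txn 6: credit+=165
Txn 7: credit+=466
Total credits = 1614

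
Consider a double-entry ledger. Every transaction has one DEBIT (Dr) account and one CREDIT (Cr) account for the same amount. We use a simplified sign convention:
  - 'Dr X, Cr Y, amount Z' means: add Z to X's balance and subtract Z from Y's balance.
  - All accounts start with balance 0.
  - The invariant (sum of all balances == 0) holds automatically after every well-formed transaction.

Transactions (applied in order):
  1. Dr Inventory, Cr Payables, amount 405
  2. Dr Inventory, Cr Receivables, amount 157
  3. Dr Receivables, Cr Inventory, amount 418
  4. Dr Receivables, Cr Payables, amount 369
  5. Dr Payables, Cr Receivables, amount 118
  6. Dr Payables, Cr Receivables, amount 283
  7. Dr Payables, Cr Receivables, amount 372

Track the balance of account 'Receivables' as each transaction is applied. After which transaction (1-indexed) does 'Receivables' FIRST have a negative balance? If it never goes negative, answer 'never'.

Answer: 2

Derivation:
After txn 1: Receivables=0
After txn 2: Receivables=-157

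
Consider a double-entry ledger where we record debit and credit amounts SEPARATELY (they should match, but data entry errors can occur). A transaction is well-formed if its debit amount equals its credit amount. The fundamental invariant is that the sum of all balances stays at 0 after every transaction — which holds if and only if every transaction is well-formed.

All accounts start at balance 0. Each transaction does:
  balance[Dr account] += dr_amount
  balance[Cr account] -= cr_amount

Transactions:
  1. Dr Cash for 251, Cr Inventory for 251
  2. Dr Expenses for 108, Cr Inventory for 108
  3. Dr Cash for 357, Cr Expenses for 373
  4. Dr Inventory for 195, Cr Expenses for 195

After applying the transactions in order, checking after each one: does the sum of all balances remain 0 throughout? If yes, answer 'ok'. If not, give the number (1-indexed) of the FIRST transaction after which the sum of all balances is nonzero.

After txn 1: dr=251 cr=251 sum_balances=0
After txn 2: dr=108 cr=108 sum_balances=0
After txn 3: dr=357 cr=373 sum_balances=-16
After txn 4: dr=195 cr=195 sum_balances=-16

Answer: 3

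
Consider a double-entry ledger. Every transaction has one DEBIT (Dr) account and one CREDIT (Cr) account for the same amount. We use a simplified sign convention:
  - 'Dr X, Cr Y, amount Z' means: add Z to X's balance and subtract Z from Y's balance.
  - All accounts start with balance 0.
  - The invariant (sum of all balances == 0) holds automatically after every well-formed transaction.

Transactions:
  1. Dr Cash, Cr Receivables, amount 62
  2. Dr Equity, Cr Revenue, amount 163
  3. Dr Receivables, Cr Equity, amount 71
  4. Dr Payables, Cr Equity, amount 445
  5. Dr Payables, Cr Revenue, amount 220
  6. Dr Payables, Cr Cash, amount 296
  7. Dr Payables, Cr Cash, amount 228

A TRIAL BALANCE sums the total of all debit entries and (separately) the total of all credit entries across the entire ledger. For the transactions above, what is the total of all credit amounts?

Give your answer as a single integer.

Txn 1: credit+=62
Txn 2: credit+=163
Txn 3: credit+=71
Txn 4: credit+=445
Txn 5: credit+=220
Txn 6: credit+=296
Txn 7: credit+=228
Total credits = 1485

Answer: 1485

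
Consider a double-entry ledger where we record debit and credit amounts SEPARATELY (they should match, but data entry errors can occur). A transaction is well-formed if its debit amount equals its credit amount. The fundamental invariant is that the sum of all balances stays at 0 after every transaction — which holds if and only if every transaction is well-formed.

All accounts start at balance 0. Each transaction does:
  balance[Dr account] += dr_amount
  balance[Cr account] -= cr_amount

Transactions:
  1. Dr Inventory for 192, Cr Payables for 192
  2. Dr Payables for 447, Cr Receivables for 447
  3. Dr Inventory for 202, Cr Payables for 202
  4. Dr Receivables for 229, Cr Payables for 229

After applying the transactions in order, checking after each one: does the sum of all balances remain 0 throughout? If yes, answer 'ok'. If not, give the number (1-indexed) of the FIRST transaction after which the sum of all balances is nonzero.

After txn 1: dr=192 cr=192 sum_balances=0
After txn 2: dr=447 cr=447 sum_balances=0
After txn 3: dr=202 cr=202 sum_balances=0
After txn 4: dr=229 cr=229 sum_balances=0

Answer: ok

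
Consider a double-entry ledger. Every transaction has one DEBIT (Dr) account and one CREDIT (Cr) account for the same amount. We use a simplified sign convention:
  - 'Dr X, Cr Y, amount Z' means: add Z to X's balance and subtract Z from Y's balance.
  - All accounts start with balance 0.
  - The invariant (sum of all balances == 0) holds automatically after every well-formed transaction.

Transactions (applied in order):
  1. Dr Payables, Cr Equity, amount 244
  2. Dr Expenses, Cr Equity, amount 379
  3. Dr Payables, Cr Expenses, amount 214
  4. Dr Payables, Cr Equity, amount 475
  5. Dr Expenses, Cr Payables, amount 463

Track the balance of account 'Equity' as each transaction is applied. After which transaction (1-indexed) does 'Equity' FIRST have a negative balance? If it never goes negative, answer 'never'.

After txn 1: Equity=-244

Answer: 1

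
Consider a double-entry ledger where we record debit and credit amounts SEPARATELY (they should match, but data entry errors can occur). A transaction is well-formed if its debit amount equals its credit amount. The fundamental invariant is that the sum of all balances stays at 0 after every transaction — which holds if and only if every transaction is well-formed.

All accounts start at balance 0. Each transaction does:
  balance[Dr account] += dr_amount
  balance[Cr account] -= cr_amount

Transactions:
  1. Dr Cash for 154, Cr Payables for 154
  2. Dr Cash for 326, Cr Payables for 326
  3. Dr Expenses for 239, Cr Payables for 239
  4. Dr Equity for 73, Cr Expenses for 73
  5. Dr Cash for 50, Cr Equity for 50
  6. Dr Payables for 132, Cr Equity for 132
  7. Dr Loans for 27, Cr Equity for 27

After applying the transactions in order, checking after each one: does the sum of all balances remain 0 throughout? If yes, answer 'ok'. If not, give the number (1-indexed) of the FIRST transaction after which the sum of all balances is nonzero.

Answer: ok

Derivation:
After txn 1: dr=154 cr=154 sum_balances=0
After txn 2: dr=326 cr=326 sum_balances=0
After txn 3: dr=239 cr=239 sum_balances=0
After txn 4: dr=73 cr=73 sum_balances=0
After txn 5: dr=50 cr=50 sum_balances=0
After txn 6: dr=132 cr=132 sum_balances=0
After txn 7: dr=27 cr=27 sum_balances=0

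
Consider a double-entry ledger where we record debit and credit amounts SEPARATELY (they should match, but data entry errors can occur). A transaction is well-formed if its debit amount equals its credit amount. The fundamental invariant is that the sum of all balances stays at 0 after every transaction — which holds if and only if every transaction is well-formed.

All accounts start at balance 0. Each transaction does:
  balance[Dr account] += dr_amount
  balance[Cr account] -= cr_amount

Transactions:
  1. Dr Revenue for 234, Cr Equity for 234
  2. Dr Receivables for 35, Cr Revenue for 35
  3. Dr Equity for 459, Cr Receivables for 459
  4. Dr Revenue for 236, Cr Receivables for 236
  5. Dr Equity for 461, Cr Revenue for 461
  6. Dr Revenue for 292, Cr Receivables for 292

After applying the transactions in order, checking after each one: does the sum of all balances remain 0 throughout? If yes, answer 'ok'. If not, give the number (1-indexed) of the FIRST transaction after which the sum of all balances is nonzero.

After txn 1: dr=234 cr=234 sum_balances=0
After txn 2: dr=35 cr=35 sum_balances=0
After txn 3: dr=459 cr=459 sum_balances=0
After txn 4: dr=236 cr=236 sum_balances=0
After txn 5: dr=461 cr=461 sum_balances=0
After txn 6: dr=292 cr=292 sum_balances=0

Answer: ok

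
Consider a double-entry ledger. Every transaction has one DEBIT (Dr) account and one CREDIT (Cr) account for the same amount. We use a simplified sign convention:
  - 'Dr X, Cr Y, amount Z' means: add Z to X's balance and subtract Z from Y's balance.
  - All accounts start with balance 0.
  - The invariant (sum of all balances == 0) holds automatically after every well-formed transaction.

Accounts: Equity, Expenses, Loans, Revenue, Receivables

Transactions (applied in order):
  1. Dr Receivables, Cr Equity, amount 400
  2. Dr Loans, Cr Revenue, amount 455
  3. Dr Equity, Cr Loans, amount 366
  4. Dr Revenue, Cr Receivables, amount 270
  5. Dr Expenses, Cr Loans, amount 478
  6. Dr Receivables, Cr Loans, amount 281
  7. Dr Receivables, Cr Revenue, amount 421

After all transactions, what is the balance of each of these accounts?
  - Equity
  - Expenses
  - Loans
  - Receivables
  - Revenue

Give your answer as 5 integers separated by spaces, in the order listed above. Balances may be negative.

After txn 1 (Dr Receivables, Cr Equity, amount 400): Equity=-400 Receivables=400
After txn 2 (Dr Loans, Cr Revenue, amount 455): Equity=-400 Loans=455 Receivables=400 Revenue=-455
After txn 3 (Dr Equity, Cr Loans, amount 366): Equity=-34 Loans=89 Receivables=400 Revenue=-455
After txn 4 (Dr Revenue, Cr Receivables, amount 270): Equity=-34 Loans=89 Receivables=130 Revenue=-185
After txn 5 (Dr Expenses, Cr Loans, amount 478): Equity=-34 Expenses=478 Loans=-389 Receivables=130 Revenue=-185
After txn 6 (Dr Receivables, Cr Loans, amount 281): Equity=-34 Expenses=478 Loans=-670 Receivables=411 Revenue=-185
After txn 7 (Dr Receivables, Cr Revenue, amount 421): Equity=-34 Expenses=478 Loans=-670 Receivables=832 Revenue=-606

Answer: -34 478 -670 832 -606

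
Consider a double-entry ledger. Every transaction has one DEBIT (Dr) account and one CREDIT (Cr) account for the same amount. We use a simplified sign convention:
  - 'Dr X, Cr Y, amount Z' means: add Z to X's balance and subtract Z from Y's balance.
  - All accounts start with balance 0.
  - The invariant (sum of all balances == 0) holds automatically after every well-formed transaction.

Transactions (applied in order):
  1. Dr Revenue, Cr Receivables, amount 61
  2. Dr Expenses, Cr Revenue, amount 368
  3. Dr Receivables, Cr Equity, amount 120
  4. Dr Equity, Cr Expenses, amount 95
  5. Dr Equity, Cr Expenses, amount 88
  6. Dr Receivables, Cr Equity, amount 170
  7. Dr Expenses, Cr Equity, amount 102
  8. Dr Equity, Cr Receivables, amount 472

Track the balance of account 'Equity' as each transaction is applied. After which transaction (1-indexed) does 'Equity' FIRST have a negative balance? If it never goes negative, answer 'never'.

After txn 1: Equity=0
After txn 2: Equity=0
After txn 3: Equity=-120

Answer: 3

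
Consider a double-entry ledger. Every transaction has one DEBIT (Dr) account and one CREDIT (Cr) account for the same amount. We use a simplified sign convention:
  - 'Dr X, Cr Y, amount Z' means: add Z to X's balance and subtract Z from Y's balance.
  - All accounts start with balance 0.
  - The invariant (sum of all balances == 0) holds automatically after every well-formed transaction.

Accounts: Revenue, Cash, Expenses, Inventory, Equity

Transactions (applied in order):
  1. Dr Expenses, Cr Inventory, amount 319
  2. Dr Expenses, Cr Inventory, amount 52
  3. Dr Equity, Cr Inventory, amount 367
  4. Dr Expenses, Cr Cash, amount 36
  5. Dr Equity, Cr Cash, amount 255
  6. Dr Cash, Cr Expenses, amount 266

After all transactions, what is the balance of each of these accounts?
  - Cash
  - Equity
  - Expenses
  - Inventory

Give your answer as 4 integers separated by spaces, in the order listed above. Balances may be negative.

Answer: -25 622 141 -738

Derivation:
After txn 1 (Dr Expenses, Cr Inventory, amount 319): Expenses=319 Inventory=-319
After txn 2 (Dr Expenses, Cr Inventory, amount 52): Expenses=371 Inventory=-371
After txn 3 (Dr Equity, Cr Inventory, amount 367): Equity=367 Expenses=371 Inventory=-738
After txn 4 (Dr Expenses, Cr Cash, amount 36): Cash=-36 Equity=367 Expenses=407 Inventory=-738
After txn 5 (Dr Equity, Cr Cash, amount 255): Cash=-291 Equity=622 Expenses=407 Inventory=-738
After txn 6 (Dr Cash, Cr Expenses, amount 266): Cash=-25 Equity=622 Expenses=141 Inventory=-738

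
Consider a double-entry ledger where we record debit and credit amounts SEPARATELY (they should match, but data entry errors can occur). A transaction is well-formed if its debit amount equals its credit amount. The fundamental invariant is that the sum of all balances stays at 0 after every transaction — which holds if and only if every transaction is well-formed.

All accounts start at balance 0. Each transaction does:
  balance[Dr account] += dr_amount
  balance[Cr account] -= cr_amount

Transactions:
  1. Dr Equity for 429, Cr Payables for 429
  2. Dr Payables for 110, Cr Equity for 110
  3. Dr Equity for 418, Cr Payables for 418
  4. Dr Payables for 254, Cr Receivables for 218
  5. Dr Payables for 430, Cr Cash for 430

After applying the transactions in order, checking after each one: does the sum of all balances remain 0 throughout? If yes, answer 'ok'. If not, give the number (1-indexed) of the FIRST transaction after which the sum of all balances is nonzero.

After txn 1: dr=429 cr=429 sum_balances=0
After txn 2: dr=110 cr=110 sum_balances=0
After txn 3: dr=418 cr=418 sum_balances=0
After txn 4: dr=254 cr=218 sum_balances=36
After txn 5: dr=430 cr=430 sum_balances=36

Answer: 4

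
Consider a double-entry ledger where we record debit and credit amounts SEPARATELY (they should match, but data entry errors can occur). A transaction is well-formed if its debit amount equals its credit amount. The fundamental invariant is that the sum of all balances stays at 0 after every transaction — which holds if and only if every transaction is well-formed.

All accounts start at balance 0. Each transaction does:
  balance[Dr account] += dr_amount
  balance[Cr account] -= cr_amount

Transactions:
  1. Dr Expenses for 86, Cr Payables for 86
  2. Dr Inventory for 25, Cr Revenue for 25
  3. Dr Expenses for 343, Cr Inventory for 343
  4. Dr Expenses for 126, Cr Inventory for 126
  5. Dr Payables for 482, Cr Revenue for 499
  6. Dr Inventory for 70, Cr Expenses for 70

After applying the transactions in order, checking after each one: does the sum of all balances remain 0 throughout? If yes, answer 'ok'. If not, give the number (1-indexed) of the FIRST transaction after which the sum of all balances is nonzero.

After txn 1: dr=86 cr=86 sum_balances=0
After txn 2: dr=25 cr=25 sum_balances=0
After txn 3: dr=343 cr=343 sum_balances=0
After txn 4: dr=126 cr=126 sum_balances=0
After txn 5: dr=482 cr=499 sum_balances=-17
After txn 6: dr=70 cr=70 sum_balances=-17

Answer: 5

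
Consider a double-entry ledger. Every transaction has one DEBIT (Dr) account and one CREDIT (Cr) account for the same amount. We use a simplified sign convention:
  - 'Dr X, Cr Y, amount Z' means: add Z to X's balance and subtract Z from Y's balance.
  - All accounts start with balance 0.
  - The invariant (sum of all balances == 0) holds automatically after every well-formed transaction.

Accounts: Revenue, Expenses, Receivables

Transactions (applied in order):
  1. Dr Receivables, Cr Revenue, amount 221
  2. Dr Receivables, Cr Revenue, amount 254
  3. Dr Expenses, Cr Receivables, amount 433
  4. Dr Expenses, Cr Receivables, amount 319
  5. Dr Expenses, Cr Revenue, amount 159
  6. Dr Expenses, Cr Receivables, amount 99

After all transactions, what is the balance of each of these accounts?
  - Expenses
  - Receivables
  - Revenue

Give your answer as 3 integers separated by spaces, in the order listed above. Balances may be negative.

After txn 1 (Dr Receivables, Cr Revenue, amount 221): Receivables=221 Revenue=-221
After txn 2 (Dr Receivables, Cr Revenue, amount 254): Receivables=475 Revenue=-475
After txn 3 (Dr Expenses, Cr Receivables, amount 433): Expenses=433 Receivables=42 Revenue=-475
After txn 4 (Dr Expenses, Cr Receivables, amount 319): Expenses=752 Receivables=-277 Revenue=-475
After txn 5 (Dr Expenses, Cr Revenue, amount 159): Expenses=911 Receivables=-277 Revenue=-634
After txn 6 (Dr Expenses, Cr Receivables, amount 99): Expenses=1010 Receivables=-376 Revenue=-634

Answer: 1010 -376 -634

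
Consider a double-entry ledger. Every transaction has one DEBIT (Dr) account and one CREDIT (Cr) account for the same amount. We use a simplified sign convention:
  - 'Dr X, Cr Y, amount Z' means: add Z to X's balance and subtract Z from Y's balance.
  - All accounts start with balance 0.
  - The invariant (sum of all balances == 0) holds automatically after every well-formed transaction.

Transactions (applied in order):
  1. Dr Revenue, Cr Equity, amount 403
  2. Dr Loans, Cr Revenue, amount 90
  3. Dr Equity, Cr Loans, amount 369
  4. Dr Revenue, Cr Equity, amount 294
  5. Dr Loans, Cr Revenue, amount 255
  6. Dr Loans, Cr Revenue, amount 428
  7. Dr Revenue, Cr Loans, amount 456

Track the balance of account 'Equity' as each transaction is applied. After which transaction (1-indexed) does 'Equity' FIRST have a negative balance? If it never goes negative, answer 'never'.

After txn 1: Equity=-403

Answer: 1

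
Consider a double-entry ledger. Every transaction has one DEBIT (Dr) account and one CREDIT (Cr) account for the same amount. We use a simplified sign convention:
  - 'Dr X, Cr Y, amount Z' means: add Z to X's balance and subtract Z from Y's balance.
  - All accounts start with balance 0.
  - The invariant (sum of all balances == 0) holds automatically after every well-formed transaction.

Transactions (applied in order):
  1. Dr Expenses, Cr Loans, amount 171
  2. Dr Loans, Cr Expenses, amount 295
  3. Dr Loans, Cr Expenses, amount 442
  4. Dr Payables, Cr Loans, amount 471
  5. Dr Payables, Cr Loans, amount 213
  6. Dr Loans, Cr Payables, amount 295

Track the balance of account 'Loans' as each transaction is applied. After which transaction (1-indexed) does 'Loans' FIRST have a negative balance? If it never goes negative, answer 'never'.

After txn 1: Loans=-171

Answer: 1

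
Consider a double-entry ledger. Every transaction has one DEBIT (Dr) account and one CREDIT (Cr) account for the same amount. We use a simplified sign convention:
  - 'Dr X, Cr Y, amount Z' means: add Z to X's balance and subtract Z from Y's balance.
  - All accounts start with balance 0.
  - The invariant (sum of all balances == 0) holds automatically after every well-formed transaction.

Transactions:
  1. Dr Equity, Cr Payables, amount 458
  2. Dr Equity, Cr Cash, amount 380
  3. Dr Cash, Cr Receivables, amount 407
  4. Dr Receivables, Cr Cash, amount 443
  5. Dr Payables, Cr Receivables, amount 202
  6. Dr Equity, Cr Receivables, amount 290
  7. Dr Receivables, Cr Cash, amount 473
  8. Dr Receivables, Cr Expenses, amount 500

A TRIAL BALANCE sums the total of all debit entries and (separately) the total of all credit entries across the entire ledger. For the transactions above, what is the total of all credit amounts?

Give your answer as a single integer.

Txn 1: credit+=458
Txn 2: credit+=380
Txn 3: credit+=407
Txn 4: credit+=443
Txn 5: credit+=202
Txn 6: credit+=290
Txn 7: credit+=473
Txn 8: credit+=500
Total credits = 3153

Answer: 3153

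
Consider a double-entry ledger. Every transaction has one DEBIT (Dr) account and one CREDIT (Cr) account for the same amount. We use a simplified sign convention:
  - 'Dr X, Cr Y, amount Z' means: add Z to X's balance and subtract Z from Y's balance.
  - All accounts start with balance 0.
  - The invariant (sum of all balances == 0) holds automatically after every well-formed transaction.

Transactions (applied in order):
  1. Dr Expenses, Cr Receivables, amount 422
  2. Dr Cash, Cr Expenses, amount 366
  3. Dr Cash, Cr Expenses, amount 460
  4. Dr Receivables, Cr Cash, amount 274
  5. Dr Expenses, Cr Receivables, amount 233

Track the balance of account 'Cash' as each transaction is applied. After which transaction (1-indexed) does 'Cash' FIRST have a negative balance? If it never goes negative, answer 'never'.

Answer: never

Derivation:
After txn 1: Cash=0
After txn 2: Cash=366
After txn 3: Cash=826
After txn 4: Cash=552
After txn 5: Cash=552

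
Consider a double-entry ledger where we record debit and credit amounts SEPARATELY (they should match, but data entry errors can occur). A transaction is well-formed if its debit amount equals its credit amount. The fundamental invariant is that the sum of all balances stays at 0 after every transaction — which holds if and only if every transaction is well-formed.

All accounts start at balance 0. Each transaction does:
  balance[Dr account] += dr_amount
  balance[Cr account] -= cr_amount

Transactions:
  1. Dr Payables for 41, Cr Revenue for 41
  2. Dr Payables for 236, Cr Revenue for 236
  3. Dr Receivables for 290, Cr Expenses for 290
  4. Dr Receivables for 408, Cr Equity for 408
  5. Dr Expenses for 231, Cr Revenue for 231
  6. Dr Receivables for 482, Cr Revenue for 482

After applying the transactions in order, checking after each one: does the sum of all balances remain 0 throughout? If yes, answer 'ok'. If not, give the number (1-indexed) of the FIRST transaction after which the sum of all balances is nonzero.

After txn 1: dr=41 cr=41 sum_balances=0
After txn 2: dr=236 cr=236 sum_balances=0
After txn 3: dr=290 cr=290 sum_balances=0
After txn 4: dr=408 cr=408 sum_balances=0
After txn 5: dr=231 cr=231 sum_balances=0
After txn 6: dr=482 cr=482 sum_balances=0

Answer: ok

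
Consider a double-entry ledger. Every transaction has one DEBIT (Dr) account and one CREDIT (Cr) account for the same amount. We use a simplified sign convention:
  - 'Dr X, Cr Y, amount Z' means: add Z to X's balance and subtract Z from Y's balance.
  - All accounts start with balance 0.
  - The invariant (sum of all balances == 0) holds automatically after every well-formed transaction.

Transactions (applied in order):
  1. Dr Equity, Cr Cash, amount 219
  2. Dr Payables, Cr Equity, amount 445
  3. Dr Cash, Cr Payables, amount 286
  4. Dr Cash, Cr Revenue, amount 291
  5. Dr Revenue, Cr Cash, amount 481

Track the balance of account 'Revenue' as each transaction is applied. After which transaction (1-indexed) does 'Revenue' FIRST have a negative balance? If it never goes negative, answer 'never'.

Answer: 4

Derivation:
After txn 1: Revenue=0
After txn 2: Revenue=0
After txn 3: Revenue=0
After txn 4: Revenue=-291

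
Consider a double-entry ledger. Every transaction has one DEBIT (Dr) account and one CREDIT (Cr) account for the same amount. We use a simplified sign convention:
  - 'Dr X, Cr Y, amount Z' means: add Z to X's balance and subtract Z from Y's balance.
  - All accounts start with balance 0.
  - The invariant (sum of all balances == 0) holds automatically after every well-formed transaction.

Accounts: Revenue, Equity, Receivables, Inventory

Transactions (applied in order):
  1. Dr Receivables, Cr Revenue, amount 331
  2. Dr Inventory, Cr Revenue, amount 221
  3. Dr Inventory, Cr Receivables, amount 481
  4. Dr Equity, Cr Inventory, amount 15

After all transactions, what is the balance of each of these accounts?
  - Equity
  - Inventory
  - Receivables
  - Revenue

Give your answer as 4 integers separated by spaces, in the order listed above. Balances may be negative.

Answer: 15 687 -150 -552

Derivation:
After txn 1 (Dr Receivables, Cr Revenue, amount 331): Receivables=331 Revenue=-331
After txn 2 (Dr Inventory, Cr Revenue, amount 221): Inventory=221 Receivables=331 Revenue=-552
After txn 3 (Dr Inventory, Cr Receivables, amount 481): Inventory=702 Receivables=-150 Revenue=-552
After txn 4 (Dr Equity, Cr Inventory, amount 15): Equity=15 Inventory=687 Receivables=-150 Revenue=-552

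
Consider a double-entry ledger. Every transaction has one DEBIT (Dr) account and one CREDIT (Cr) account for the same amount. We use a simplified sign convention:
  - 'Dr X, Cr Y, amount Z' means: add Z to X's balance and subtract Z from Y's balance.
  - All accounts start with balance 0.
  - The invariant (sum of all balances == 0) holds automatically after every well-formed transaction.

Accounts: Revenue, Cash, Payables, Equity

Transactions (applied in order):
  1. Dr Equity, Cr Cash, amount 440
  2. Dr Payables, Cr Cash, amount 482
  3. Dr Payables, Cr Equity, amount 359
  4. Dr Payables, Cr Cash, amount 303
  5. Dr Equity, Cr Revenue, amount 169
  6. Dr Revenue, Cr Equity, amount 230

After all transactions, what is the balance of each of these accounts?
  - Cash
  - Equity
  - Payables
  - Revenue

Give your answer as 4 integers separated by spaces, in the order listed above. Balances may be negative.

After txn 1 (Dr Equity, Cr Cash, amount 440): Cash=-440 Equity=440
After txn 2 (Dr Payables, Cr Cash, amount 482): Cash=-922 Equity=440 Payables=482
After txn 3 (Dr Payables, Cr Equity, amount 359): Cash=-922 Equity=81 Payables=841
After txn 4 (Dr Payables, Cr Cash, amount 303): Cash=-1225 Equity=81 Payables=1144
After txn 5 (Dr Equity, Cr Revenue, amount 169): Cash=-1225 Equity=250 Payables=1144 Revenue=-169
After txn 6 (Dr Revenue, Cr Equity, amount 230): Cash=-1225 Equity=20 Payables=1144 Revenue=61

Answer: -1225 20 1144 61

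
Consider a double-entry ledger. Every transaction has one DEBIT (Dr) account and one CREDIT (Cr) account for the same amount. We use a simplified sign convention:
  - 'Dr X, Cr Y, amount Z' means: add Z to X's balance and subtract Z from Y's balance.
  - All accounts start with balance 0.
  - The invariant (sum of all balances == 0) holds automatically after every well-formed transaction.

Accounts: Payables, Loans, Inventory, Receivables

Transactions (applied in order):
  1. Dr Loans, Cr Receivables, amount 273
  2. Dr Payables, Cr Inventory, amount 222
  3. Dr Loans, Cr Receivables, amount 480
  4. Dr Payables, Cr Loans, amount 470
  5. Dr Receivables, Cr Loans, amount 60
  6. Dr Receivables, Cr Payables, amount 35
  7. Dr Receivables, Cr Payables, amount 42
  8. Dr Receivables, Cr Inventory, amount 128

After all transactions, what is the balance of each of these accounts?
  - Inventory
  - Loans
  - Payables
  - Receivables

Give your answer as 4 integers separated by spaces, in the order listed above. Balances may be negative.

After txn 1 (Dr Loans, Cr Receivables, amount 273): Loans=273 Receivables=-273
After txn 2 (Dr Payables, Cr Inventory, amount 222): Inventory=-222 Loans=273 Payables=222 Receivables=-273
After txn 3 (Dr Loans, Cr Receivables, amount 480): Inventory=-222 Loans=753 Payables=222 Receivables=-753
After txn 4 (Dr Payables, Cr Loans, amount 470): Inventory=-222 Loans=283 Payables=692 Receivables=-753
After txn 5 (Dr Receivables, Cr Loans, amount 60): Inventory=-222 Loans=223 Payables=692 Receivables=-693
After txn 6 (Dr Receivables, Cr Payables, amount 35): Inventory=-222 Loans=223 Payables=657 Receivables=-658
After txn 7 (Dr Receivables, Cr Payables, amount 42): Inventory=-222 Loans=223 Payables=615 Receivables=-616
After txn 8 (Dr Receivables, Cr Inventory, amount 128): Inventory=-350 Loans=223 Payables=615 Receivables=-488

Answer: -350 223 615 -488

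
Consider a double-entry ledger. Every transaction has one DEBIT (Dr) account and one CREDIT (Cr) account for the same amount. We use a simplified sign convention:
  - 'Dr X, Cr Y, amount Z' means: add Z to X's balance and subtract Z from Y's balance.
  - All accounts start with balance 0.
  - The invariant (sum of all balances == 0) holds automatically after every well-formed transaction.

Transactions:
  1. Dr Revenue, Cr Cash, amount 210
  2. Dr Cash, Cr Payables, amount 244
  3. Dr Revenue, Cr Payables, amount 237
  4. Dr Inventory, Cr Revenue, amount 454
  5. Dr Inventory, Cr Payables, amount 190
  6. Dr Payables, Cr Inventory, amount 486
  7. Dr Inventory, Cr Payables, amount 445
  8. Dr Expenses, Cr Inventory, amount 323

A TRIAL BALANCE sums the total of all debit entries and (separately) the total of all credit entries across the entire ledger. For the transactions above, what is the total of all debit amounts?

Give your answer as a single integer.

Txn 1: debit+=210
Txn 2: debit+=244
Txn 3: debit+=237
Txn 4: debit+=454
Txn 5: debit+=190
Txn 6: debit+=486
Txn 7: debit+=445
Txn 8: debit+=323
Total debits = 2589

Answer: 2589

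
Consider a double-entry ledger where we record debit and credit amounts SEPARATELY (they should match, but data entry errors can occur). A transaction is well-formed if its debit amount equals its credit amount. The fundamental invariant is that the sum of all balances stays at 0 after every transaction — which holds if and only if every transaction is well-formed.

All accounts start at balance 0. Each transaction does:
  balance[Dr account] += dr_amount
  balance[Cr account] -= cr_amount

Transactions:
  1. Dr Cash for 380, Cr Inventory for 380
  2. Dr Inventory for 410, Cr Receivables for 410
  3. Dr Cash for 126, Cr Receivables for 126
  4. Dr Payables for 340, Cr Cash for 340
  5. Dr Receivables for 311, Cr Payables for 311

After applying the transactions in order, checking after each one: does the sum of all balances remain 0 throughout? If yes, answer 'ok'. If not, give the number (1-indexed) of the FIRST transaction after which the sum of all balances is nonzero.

Answer: ok

Derivation:
After txn 1: dr=380 cr=380 sum_balances=0
After txn 2: dr=410 cr=410 sum_balances=0
After txn 3: dr=126 cr=126 sum_balances=0
After txn 4: dr=340 cr=340 sum_balances=0
After txn 5: dr=311 cr=311 sum_balances=0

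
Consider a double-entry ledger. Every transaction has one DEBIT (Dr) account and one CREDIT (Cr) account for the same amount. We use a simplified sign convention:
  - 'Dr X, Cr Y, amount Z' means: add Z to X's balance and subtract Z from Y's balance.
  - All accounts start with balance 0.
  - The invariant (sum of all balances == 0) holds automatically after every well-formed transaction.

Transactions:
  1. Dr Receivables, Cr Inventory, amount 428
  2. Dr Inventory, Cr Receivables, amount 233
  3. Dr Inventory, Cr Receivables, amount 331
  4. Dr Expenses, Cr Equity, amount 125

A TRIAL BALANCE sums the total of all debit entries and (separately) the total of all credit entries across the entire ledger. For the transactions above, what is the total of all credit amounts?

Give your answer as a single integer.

Txn 1: credit+=428
Txn 2: credit+=233
Txn 3: credit+=331
Txn 4: credit+=125
Total credits = 1117

Answer: 1117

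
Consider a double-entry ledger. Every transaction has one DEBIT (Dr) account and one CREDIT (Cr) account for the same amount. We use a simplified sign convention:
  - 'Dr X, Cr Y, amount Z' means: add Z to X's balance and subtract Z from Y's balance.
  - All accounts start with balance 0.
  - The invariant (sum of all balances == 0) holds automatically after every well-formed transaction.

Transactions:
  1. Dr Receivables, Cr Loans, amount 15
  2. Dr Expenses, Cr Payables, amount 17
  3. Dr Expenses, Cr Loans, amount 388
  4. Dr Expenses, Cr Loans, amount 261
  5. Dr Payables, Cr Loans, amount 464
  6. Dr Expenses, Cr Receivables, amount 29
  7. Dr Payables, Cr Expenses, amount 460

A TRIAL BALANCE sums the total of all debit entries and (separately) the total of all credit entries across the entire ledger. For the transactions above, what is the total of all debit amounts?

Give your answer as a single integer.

Txn 1: debit+=15
Txn 2: debit+=17
Txn 3: debit+=388
Txn 4: debit+=261
Txn 5: debit+=464
Txn 6: debit+=29
Txn 7: debit+=460
Total debits = 1634

Answer: 1634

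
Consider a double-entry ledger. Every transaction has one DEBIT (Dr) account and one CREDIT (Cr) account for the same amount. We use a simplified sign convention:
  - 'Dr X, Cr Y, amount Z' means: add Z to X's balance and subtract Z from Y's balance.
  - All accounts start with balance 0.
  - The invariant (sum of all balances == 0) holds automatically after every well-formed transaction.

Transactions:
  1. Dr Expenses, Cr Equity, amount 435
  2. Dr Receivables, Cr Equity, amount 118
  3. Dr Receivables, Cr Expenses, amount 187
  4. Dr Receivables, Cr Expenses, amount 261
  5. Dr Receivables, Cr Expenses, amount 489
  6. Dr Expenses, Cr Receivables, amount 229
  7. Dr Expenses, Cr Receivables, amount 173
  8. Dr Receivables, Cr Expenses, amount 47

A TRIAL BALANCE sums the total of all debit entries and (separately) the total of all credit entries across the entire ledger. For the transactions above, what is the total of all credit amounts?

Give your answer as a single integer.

Answer: 1939

Derivation:
Txn 1: credit+=435
Txn 2: credit+=118
Txn 3: credit+=187
Txn 4: credit+=261
Txn 5: credit+=489
Txn 6: credit+=229
Txn 7: credit+=173
Txn 8: credit+=47
Total credits = 1939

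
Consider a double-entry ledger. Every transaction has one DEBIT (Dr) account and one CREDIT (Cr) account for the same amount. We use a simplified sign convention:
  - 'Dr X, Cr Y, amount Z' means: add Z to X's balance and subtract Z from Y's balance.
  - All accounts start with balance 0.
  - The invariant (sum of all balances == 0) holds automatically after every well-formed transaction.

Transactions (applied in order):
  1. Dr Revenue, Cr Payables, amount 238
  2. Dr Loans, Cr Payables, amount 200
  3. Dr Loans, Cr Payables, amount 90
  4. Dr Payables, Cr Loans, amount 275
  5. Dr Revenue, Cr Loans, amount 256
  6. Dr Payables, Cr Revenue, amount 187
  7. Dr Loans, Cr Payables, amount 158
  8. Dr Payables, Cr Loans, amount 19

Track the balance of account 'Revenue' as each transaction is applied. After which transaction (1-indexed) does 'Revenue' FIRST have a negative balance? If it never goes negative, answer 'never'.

Answer: never

Derivation:
After txn 1: Revenue=238
After txn 2: Revenue=238
After txn 3: Revenue=238
After txn 4: Revenue=238
After txn 5: Revenue=494
After txn 6: Revenue=307
After txn 7: Revenue=307
After txn 8: Revenue=307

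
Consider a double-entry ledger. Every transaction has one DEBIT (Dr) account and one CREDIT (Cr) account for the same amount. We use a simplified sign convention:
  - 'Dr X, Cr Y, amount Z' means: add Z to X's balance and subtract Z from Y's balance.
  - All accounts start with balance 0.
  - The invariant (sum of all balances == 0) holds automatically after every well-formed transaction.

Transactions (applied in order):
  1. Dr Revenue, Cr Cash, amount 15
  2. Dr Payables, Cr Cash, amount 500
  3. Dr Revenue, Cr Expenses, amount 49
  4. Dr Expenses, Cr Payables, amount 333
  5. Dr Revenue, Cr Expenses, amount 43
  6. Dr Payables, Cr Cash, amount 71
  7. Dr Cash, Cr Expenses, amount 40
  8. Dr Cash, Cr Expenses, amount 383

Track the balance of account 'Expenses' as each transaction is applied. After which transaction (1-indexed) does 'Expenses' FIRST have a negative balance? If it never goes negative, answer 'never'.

After txn 1: Expenses=0
After txn 2: Expenses=0
After txn 3: Expenses=-49

Answer: 3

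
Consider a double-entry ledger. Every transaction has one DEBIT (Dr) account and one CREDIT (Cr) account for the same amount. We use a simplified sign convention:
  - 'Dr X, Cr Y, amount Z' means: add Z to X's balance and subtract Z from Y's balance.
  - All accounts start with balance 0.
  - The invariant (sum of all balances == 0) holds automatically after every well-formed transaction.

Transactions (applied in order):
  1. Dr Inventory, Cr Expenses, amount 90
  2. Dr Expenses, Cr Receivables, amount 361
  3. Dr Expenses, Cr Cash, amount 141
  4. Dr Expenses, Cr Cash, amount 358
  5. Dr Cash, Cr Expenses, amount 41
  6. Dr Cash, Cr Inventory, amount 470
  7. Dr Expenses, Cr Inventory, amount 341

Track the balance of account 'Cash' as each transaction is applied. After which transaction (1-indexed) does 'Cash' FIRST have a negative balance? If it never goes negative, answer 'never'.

After txn 1: Cash=0
After txn 2: Cash=0
After txn 3: Cash=-141

Answer: 3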